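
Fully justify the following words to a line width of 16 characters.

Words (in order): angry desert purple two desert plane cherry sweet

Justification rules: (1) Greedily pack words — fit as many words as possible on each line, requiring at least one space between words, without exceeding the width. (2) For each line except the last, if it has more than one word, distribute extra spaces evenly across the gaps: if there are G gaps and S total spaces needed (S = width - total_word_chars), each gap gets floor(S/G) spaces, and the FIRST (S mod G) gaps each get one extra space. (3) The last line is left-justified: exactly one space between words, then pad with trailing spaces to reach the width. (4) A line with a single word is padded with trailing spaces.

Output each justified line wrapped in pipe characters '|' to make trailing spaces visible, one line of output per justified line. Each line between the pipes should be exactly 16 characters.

Answer: |angry     desert|
|purple       two|
|desert     plane|
|cherry sweet    |

Derivation:
Line 1: ['angry', 'desert'] (min_width=12, slack=4)
Line 2: ['purple', 'two'] (min_width=10, slack=6)
Line 3: ['desert', 'plane'] (min_width=12, slack=4)
Line 4: ['cherry', 'sweet'] (min_width=12, slack=4)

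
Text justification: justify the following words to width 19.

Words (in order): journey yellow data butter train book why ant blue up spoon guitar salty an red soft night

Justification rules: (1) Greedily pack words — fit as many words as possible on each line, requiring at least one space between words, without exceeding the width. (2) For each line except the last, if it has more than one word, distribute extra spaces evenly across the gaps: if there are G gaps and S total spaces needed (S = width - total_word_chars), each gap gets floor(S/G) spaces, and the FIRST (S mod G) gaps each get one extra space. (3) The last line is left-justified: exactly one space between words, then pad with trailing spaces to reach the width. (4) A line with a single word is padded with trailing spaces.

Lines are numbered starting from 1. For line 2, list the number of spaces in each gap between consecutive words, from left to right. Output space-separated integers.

Line 1: ['journey', 'yellow', 'data'] (min_width=19, slack=0)
Line 2: ['butter', 'train', 'book'] (min_width=17, slack=2)
Line 3: ['why', 'ant', 'blue', 'up'] (min_width=15, slack=4)
Line 4: ['spoon', 'guitar', 'salty'] (min_width=18, slack=1)
Line 5: ['an', 'red', 'soft', 'night'] (min_width=17, slack=2)

Answer: 2 2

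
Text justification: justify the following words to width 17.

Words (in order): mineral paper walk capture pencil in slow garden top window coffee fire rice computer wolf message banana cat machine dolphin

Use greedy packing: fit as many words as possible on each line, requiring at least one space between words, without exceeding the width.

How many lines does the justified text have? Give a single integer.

Answer: 9

Derivation:
Line 1: ['mineral', 'paper'] (min_width=13, slack=4)
Line 2: ['walk', 'capture'] (min_width=12, slack=5)
Line 3: ['pencil', 'in', 'slow'] (min_width=14, slack=3)
Line 4: ['garden', 'top', 'window'] (min_width=17, slack=0)
Line 5: ['coffee', 'fire', 'rice'] (min_width=16, slack=1)
Line 6: ['computer', 'wolf'] (min_width=13, slack=4)
Line 7: ['message', 'banana'] (min_width=14, slack=3)
Line 8: ['cat', 'machine'] (min_width=11, slack=6)
Line 9: ['dolphin'] (min_width=7, slack=10)
Total lines: 9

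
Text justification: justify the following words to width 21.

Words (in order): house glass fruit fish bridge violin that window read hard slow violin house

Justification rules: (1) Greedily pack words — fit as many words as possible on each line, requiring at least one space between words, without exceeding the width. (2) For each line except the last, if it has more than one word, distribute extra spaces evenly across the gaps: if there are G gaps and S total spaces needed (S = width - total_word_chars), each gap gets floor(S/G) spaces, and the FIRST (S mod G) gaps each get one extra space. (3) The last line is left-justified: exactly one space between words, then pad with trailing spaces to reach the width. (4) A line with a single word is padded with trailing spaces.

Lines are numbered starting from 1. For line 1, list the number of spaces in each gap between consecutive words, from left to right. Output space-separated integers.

Answer: 3 3

Derivation:
Line 1: ['house', 'glass', 'fruit'] (min_width=17, slack=4)
Line 2: ['fish', 'bridge', 'violin'] (min_width=18, slack=3)
Line 3: ['that', 'window', 'read', 'hard'] (min_width=21, slack=0)
Line 4: ['slow', 'violin', 'house'] (min_width=17, slack=4)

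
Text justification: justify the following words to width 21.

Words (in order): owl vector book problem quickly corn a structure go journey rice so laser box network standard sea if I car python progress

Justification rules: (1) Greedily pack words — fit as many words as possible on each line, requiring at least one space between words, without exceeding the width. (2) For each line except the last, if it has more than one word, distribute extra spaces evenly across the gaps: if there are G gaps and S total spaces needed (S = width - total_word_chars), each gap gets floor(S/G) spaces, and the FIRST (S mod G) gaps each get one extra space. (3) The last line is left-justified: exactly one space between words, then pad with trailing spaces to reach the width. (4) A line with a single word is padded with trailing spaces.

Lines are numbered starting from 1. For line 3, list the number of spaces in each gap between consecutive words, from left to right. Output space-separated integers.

Line 1: ['owl', 'vector', 'book'] (min_width=15, slack=6)
Line 2: ['problem', 'quickly', 'corn'] (min_width=20, slack=1)
Line 3: ['a', 'structure', 'go'] (min_width=14, slack=7)
Line 4: ['journey', 'rice', 'so', 'laser'] (min_width=21, slack=0)
Line 5: ['box', 'network', 'standard'] (min_width=20, slack=1)
Line 6: ['sea', 'if', 'I', 'car', 'python'] (min_width=19, slack=2)
Line 7: ['progress'] (min_width=8, slack=13)

Answer: 5 4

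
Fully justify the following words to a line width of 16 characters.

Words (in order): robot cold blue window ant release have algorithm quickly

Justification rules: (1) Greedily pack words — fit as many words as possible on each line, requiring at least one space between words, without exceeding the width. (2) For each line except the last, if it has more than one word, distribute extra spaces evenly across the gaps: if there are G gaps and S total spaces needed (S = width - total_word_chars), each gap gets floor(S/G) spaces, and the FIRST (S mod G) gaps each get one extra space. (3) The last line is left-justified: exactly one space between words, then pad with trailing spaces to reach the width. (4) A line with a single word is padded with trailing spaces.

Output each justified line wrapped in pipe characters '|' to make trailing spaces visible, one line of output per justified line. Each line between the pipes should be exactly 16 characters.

Answer: |robot  cold blue|
|window       ant|
|release     have|
|algorithm       |
|quickly         |

Derivation:
Line 1: ['robot', 'cold', 'blue'] (min_width=15, slack=1)
Line 2: ['window', 'ant'] (min_width=10, slack=6)
Line 3: ['release', 'have'] (min_width=12, slack=4)
Line 4: ['algorithm'] (min_width=9, slack=7)
Line 5: ['quickly'] (min_width=7, slack=9)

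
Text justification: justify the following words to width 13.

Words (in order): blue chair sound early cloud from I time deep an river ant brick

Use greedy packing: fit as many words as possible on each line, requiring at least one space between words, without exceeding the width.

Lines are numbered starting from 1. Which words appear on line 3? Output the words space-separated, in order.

Line 1: ['blue', 'chair'] (min_width=10, slack=3)
Line 2: ['sound', 'early'] (min_width=11, slack=2)
Line 3: ['cloud', 'from', 'I'] (min_width=12, slack=1)
Line 4: ['time', 'deep', 'an'] (min_width=12, slack=1)
Line 5: ['river', 'ant'] (min_width=9, slack=4)
Line 6: ['brick'] (min_width=5, slack=8)

Answer: cloud from I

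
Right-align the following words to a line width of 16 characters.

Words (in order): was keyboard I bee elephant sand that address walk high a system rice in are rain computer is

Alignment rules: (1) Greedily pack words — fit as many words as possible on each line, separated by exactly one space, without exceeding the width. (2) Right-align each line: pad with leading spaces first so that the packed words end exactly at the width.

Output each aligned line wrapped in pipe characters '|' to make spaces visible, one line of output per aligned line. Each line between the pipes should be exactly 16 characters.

Line 1: ['was', 'keyboard', 'I'] (min_width=14, slack=2)
Line 2: ['bee', 'elephant'] (min_width=12, slack=4)
Line 3: ['sand', 'that'] (min_width=9, slack=7)
Line 4: ['address', 'walk'] (min_width=12, slack=4)
Line 5: ['high', 'a', 'system'] (min_width=13, slack=3)
Line 6: ['rice', 'in', 'are', 'rain'] (min_width=16, slack=0)
Line 7: ['computer', 'is'] (min_width=11, slack=5)

Answer: |  was keyboard I|
|    bee elephant|
|       sand that|
|    address walk|
|   high a system|
|rice in are rain|
|     computer is|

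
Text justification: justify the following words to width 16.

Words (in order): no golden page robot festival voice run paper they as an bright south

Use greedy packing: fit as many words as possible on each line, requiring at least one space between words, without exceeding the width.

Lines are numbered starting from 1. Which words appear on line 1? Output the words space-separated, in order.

Answer: no golden page

Derivation:
Line 1: ['no', 'golden', 'page'] (min_width=14, slack=2)
Line 2: ['robot', 'festival'] (min_width=14, slack=2)
Line 3: ['voice', 'run', 'paper'] (min_width=15, slack=1)
Line 4: ['they', 'as', 'an'] (min_width=10, slack=6)
Line 5: ['bright', 'south'] (min_width=12, slack=4)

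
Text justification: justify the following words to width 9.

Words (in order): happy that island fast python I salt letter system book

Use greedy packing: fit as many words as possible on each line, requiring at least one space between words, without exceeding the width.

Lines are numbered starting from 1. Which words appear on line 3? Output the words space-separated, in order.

Line 1: ['happy'] (min_width=5, slack=4)
Line 2: ['that'] (min_width=4, slack=5)
Line 3: ['island'] (min_width=6, slack=3)
Line 4: ['fast'] (min_width=4, slack=5)
Line 5: ['python', 'I'] (min_width=8, slack=1)
Line 6: ['salt'] (min_width=4, slack=5)
Line 7: ['letter'] (min_width=6, slack=3)
Line 8: ['system'] (min_width=6, slack=3)
Line 9: ['book'] (min_width=4, slack=5)

Answer: island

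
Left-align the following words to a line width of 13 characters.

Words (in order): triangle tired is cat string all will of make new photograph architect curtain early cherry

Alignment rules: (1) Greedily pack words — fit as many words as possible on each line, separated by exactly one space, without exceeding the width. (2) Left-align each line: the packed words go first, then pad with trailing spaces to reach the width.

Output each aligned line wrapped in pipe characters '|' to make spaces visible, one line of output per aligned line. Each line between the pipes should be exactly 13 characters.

Line 1: ['triangle'] (min_width=8, slack=5)
Line 2: ['tired', 'is', 'cat'] (min_width=12, slack=1)
Line 3: ['string', 'all'] (min_width=10, slack=3)
Line 4: ['will', 'of', 'make'] (min_width=12, slack=1)
Line 5: ['new'] (min_width=3, slack=10)
Line 6: ['photograph'] (min_width=10, slack=3)
Line 7: ['architect'] (min_width=9, slack=4)
Line 8: ['curtain', 'early'] (min_width=13, slack=0)
Line 9: ['cherry'] (min_width=6, slack=7)

Answer: |triangle     |
|tired is cat |
|string all   |
|will of make |
|new          |
|photograph   |
|architect    |
|curtain early|
|cherry       |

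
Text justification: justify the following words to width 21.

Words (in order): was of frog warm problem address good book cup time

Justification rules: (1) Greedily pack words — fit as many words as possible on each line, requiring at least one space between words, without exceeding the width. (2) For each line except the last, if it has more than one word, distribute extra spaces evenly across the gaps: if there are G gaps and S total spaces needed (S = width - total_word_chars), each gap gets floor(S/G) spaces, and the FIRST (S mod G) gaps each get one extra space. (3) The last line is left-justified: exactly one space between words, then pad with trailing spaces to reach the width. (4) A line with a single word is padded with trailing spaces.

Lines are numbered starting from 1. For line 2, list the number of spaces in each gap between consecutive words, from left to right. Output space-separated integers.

Line 1: ['was', 'of', 'frog', 'warm'] (min_width=16, slack=5)
Line 2: ['problem', 'address', 'good'] (min_width=20, slack=1)
Line 3: ['book', 'cup', 'time'] (min_width=13, slack=8)

Answer: 2 1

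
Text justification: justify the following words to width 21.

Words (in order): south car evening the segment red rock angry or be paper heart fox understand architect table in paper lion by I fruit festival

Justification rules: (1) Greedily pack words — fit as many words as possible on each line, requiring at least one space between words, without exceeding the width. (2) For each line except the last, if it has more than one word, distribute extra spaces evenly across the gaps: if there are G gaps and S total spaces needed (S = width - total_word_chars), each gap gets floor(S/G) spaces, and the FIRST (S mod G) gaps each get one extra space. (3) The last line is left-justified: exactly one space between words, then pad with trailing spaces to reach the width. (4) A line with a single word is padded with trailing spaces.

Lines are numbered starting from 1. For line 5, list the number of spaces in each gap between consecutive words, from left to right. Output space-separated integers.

Line 1: ['south', 'car', 'evening', 'the'] (min_width=21, slack=0)
Line 2: ['segment', 'red', 'rock'] (min_width=16, slack=5)
Line 3: ['angry', 'or', 'be', 'paper'] (min_width=17, slack=4)
Line 4: ['heart', 'fox', 'understand'] (min_width=20, slack=1)
Line 5: ['architect', 'table', 'in'] (min_width=18, slack=3)
Line 6: ['paper', 'lion', 'by', 'I', 'fruit'] (min_width=21, slack=0)
Line 7: ['festival'] (min_width=8, slack=13)

Answer: 3 2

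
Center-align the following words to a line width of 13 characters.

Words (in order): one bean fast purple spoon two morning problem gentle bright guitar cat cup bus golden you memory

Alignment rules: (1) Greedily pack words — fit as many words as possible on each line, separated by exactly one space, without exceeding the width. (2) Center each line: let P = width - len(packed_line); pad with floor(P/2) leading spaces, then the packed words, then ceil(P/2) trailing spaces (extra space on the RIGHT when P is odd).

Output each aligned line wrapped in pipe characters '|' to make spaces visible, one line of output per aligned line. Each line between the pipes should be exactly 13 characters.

Answer: |one bean fast|
|purple spoon |
| two morning |
|   problem   |
|gentle bright|
| guitar cat  |
|   cup bus   |
| golden you  |
|   memory    |

Derivation:
Line 1: ['one', 'bean', 'fast'] (min_width=13, slack=0)
Line 2: ['purple', 'spoon'] (min_width=12, slack=1)
Line 3: ['two', 'morning'] (min_width=11, slack=2)
Line 4: ['problem'] (min_width=7, slack=6)
Line 5: ['gentle', 'bright'] (min_width=13, slack=0)
Line 6: ['guitar', 'cat'] (min_width=10, slack=3)
Line 7: ['cup', 'bus'] (min_width=7, slack=6)
Line 8: ['golden', 'you'] (min_width=10, slack=3)
Line 9: ['memory'] (min_width=6, slack=7)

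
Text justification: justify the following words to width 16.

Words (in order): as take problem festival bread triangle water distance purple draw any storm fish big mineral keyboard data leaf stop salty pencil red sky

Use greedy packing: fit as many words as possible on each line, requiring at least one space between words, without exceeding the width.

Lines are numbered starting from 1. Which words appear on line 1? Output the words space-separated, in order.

Line 1: ['as', 'take', 'problem'] (min_width=15, slack=1)
Line 2: ['festival', 'bread'] (min_width=14, slack=2)
Line 3: ['triangle', 'water'] (min_width=14, slack=2)
Line 4: ['distance', 'purple'] (min_width=15, slack=1)
Line 5: ['draw', 'any', 'storm'] (min_width=14, slack=2)
Line 6: ['fish', 'big', 'mineral'] (min_width=16, slack=0)
Line 7: ['keyboard', 'data'] (min_width=13, slack=3)
Line 8: ['leaf', 'stop', 'salty'] (min_width=15, slack=1)
Line 9: ['pencil', 'red', 'sky'] (min_width=14, slack=2)

Answer: as take problem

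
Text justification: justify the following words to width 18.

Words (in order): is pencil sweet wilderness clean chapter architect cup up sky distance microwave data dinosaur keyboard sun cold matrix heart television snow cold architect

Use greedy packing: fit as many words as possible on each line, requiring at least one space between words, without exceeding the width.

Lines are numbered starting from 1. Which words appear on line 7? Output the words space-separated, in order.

Answer: keyboard sun cold

Derivation:
Line 1: ['is', 'pencil', 'sweet'] (min_width=15, slack=3)
Line 2: ['wilderness', 'clean'] (min_width=16, slack=2)
Line 3: ['chapter', 'architect'] (min_width=17, slack=1)
Line 4: ['cup', 'up', 'sky'] (min_width=10, slack=8)
Line 5: ['distance', 'microwave'] (min_width=18, slack=0)
Line 6: ['data', 'dinosaur'] (min_width=13, slack=5)
Line 7: ['keyboard', 'sun', 'cold'] (min_width=17, slack=1)
Line 8: ['matrix', 'heart'] (min_width=12, slack=6)
Line 9: ['television', 'snow'] (min_width=15, slack=3)
Line 10: ['cold', 'architect'] (min_width=14, slack=4)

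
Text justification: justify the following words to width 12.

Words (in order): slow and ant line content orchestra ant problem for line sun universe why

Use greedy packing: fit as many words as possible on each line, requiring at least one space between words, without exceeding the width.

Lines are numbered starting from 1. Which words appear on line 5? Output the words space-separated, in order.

Line 1: ['slow', 'and', 'ant'] (min_width=12, slack=0)
Line 2: ['line', 'content'] (min_width=12, slack=0)
Line 3: ['orchestra'] (min_width=9, slack=3)
Line 4: ['ant', 'problem'] (min_width=11, slack=1)
Line 5: ['for', 'line', 'sun'] (min_width=12, slack=0)
Line 6: ['universe', 'why'] (min_width=12, slack=0)

Answer: for line sun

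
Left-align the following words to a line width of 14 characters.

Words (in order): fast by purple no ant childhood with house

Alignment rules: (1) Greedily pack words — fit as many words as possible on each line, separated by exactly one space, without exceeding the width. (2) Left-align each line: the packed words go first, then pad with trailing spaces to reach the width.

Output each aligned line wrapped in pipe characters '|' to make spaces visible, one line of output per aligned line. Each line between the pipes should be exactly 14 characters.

Answer: |fast by purple|
|no ant        |
|childhood with|
|house         |

Derivation:
Line 1: ['fast', 'by', 'purple'] (min_width=14, slack=0)
Line 2: ['no', 'ant'] (min_width=6, slack=8)
Line 3: ['childhood', 'with'] (min_width=14, slack=0)
Line 4: ['house'] (min_width=5, slack=9)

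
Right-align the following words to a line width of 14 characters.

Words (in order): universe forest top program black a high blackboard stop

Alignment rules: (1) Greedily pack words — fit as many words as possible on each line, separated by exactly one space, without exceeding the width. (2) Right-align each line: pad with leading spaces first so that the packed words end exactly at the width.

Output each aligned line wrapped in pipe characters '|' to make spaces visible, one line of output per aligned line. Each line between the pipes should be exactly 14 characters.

Line 1: ['universe'] (min_width=8, slack=6)
Line 2: ['forest', 'top'] (min_width=10, slack=4)
Line 3: ['program', 'black'] (min_width=13, slack=1)
Line 4: ['a', 'high'] (min_width=6, slack=8)
Line 5: ['blackboard'] (min_width=10, slack=4)
Line 6: ['stop'] (min_width=4, slack=10)

Answer: |      universe|
|    forest top|
| program black|
|        a high|
|    blackboard|
|          stop|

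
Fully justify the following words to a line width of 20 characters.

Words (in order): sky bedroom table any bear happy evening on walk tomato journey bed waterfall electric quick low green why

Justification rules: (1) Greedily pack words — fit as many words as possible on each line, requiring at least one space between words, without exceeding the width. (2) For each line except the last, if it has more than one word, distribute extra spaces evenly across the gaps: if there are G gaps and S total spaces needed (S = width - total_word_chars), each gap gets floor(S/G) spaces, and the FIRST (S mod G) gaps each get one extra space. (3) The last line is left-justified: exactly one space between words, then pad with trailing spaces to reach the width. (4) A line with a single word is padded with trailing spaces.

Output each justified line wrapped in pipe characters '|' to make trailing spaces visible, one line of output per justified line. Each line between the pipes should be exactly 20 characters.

Line 1: ['sky', 'bedroom', 'table'] (min_width=17, slack=3)
Line 2: ['any', 'bear', 'happy'] (min_width=14, slack=6)
Line 3: ['evening', 'on', 'walk'] (min_width=15, slack=5)
Line 4: ['tomato', 'journey', 'bed'] (min_width=18, slack=2)
Line 5: ['waterfall', 'electric'] (min_width=18, slack=2)
Line 6: ['quick', 'low', 'green', 'why'] (min_width=19, slack=1)

Answer: |sky   bedroom  table|
|any    bear    happy|
|evening    on   walk|
|tomato  journey  bed|
|waterfall   electric|
|quick low green why |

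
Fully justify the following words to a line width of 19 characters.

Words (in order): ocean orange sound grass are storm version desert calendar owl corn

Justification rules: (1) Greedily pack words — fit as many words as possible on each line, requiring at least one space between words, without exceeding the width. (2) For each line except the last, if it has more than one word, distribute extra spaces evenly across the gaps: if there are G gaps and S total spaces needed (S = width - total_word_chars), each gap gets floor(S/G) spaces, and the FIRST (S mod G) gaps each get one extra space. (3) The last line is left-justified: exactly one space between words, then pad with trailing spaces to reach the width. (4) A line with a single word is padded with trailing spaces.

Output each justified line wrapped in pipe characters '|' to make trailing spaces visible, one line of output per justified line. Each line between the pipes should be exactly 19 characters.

Line 1: ['ocean', 'orange', 'sound'] (min_width=18, slack=1)
Line 2: ['grass', 'are', 'storm'] (min_width=15, slack=4)
Line 3: ['version', 'desert'] (min_width=14, slack=5)
Line 4: ['calendar', 'owl', 'corn'] (min_width=17, slack=2)

Answer: |ocean  orange sound|
|grass   are   storm|
|version      desert|
|calendar owl corn  |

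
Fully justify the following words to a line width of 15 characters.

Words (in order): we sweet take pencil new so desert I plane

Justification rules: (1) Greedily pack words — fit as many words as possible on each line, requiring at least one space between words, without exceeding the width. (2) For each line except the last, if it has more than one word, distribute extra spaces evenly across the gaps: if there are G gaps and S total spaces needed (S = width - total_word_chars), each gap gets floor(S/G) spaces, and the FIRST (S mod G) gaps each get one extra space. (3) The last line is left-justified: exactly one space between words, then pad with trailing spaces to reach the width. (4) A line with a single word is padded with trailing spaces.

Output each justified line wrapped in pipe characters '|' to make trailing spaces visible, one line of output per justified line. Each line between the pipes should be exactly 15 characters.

Answer: |we  sweet  take|
|pencil  new  so|
|desert I plane |

Derivation:
Line 1: ['we', 'sweet', 'take'] (min_width=13, slack=2)
Line 2: ['pencil', 'new', 'so'] (min_width=13, slack=2)
Line 3: ['desert', 'I', 'plane'] (min_width=14, slack=1)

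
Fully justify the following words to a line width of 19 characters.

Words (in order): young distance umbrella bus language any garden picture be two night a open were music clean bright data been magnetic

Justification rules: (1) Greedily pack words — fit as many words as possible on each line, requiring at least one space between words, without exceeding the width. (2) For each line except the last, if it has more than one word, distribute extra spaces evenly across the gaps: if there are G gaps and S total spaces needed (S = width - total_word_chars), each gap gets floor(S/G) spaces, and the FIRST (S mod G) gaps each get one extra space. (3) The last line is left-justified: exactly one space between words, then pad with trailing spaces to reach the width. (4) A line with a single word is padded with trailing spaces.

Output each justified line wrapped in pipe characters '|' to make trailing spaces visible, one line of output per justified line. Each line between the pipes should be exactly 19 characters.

Answer: |young      distance|
|umbrella        bus|
|language any garden|
|picture    be   two|
|night  a  open were|
|music  clean bright|
|data been magnetic |

Derivation:
Line 1: ['young', 'distance'] (min_width=14, slack=5)
Line 2: ['umbrella', 'bus'] (min_width=12, slack=7)
Line 3: ['language', 'any', 'garden'] (min_width=19, slack=0)
Line 4: ['picture', 'be', 'two'] (min_width=14, slack=5)
Line 5: ['night', 'a', 'open', 'were'] (min_width=17, slack=2)
Line 6: ['music', 'clean', 'bright'] (min_width=18, slack=1)
Line 7: ['data', 'been', 'magnetic'] (min_width=18, slack=1)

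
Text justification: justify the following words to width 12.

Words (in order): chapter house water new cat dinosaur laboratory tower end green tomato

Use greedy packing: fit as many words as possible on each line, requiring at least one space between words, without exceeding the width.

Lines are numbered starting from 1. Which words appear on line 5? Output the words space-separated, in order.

Line 1: ['chapter'] (min_width=7, slack=5)
Line 2: ['house', 'water'] (min_width=11, slack=1)
Line 3: ['new', 'cat'] (min_width=7, slack=5)
Line 4: ['dinosaur'] (min_width=8, slack=4)
Line 5: ['laboratory'] (min_width=10, slack=2)
Line 6: ['tower', 'end'] (min_width=9, slack=3)
Line 7: ['green', 'tomato'] (min_width=12, slack=0)

Answer: laboratory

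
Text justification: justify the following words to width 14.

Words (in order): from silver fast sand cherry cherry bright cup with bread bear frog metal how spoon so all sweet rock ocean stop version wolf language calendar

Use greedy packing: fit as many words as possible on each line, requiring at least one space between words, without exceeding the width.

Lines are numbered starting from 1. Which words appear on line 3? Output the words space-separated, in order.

Answer: cherry cherry

Derivation:
Line 1: ['from', 'silver'] (min_width=11, slack=3)
Line 2: ['fast', 'sand'] (min_width=9, slack=5)
Line 3: ['cherry', 'cherry'] (min_width=13, slack=1)
Line 4: ['bright', 'cup'] (min_width=10, slack=4)
Line 5: ['with', 'bread'] (min_width=10, slack=4)
Line 6: ['bear', 'frog'] (min_width=9, slack=5)
Line 7: ['metal', 'how'] (min_width=9, slack=5)
Line 8: ['spoon', 'so', 'all'] (min_width=12, slack=2)
Line 9: ['sweet', 'rock'] (min_width=10, slack=4)
Line 10: ['ocean', 'stop'] (min_width=10, slack=4)
Line 11: ['version', 'wolf'] (min_width=12, slack=2)
Line 12: ['language'] (min_width=8, slack=6)
Line 13: ['calendar'] (min_width=8, slack=6)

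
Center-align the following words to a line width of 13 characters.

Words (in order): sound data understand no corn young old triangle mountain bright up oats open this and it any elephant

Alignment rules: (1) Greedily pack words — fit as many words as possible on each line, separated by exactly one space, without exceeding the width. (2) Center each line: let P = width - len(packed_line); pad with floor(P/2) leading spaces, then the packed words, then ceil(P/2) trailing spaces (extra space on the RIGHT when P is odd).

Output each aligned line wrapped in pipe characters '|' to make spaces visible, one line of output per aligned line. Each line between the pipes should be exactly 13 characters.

Answer: | sound data  |
|understand no|
| corn young  |
|old triangle |
|  mountain   |
|  bright up  |
|  oats open  |
| this and it |
|any elephant |

Derivation:
Line 1: ['sound', 'data'] (min_width=10, slack=3)
Line 2: ['understand', 'no'] (min_width=13, slack=0)
Line 3: ['corn', 'young'] (min_width=10, slack=3)
Line 4: ['old', 'triangle'] (min_width=12, slack=1)
Line 5: ['mountain'] (min_width=8, slack=5)
Line 6: ['bright', 'up'] (min_width=9, slack=4)
Line 7: ['oats', 'open'] (min_width=9, slack=4)
Line 8: ['this', 'and', 'it'] (min_width=11, slack=2)
Line 9: ['any', 'elephant'] (min_width=12, slack=1)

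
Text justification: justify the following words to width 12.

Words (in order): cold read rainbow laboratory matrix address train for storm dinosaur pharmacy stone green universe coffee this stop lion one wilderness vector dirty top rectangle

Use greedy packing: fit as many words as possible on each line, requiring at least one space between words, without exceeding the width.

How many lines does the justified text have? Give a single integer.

Answer: 18

Derivation:
Line 1: ['cold', 'read'] (min_width=9, slack=3)
Line 2: ['rainbow'] (min_width=7, slack=5)
Line 3: ['laboratory'] (min_width=10, slack=2)
Line 4: ['matrix'] (min_width=6, slack=6)
Line 5: ['address'] (min_width=7, slack=5)
Line 6: ['train', 'for'] (min_width=9, slack=3)
Line 7: ['storm'] (min_width=5, slack=7)
Line 8: ['dinosaur'] (min_width=8, slack=4)
Line 9: ['pharmacy'] (min_width=8, slack=4)
Line 10: ['stone', 'green'] (min_width=11, slack=1)
Line 11: ['universe'] (min_width=8, slack=4)
Line 12: ['coffee', 'this'] (min_width=11, slack=1)
Line 13: ['stop', 'lion'] (min_width=9, slack=3)
Line 14: ['one'] (min_width=3, slack=9)
Line 15: ['wilderness'] (min_width=10, slack=2)
Line 16: ['vector', 'dirty'] (min_width=12, slack=0)
Line 17: ['top'] (min_width=3, slack=9)
Line 18: ['rectangle'] (min_width=9, slack=3)
Total lines: 18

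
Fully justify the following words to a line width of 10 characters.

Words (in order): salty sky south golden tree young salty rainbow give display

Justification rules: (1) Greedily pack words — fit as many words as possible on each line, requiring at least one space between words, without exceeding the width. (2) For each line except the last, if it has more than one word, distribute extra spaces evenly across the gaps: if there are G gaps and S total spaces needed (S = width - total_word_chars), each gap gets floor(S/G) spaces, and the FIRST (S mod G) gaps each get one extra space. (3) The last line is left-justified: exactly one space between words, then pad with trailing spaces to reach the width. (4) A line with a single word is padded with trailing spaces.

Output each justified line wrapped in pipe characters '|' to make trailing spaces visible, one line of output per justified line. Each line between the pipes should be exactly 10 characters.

Line 1: ['salty', 'sky'] (min_width=9, slack=1)
Line 2: ['south'] (min_width=5, slack=5)
Line 3: ['golden'] (min_width=6, slack=4)
Line 4: ['tree', 'young'] (min_width=10, slack=0)
Line 5: ['salty'] (min_width=5, slack=5)
Line 6: ['rainbow'] (min_width=7, slack=3)
Line 7: ['give'] (min_width=4, slack=6)
Line 8: ['display'] (min_width=7, slack=3)

Answer: |salty  sky|
|south     |
|golden    |
|tree young|
|salty     |
|rainbow   |
|give      |
|display   |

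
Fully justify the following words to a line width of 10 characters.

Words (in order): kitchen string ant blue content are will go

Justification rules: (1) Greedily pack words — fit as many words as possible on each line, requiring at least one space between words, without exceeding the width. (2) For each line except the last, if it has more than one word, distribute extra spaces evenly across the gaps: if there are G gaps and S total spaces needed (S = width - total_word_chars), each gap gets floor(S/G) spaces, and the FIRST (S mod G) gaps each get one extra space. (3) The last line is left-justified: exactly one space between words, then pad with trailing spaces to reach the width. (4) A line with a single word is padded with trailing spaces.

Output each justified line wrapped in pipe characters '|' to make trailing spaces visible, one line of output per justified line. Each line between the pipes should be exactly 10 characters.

Line 1: ['kitchen'] (min_width=7, slack=3)
Line 2: ['string', 'ant'] (min_width=10, slack=0)
Line 3: ['blue'] (min_width=4, slack=6)
Line 4: ['content'] (min_width=7, slack=3)
Line 5: ['are', 'will'] (min_width=8, slack=2)
Line 6: ['go'] (min_width=2, slack=8)

Answer: |kitchen   |
|string ant|
|blue      |
|content   |
|are   will|
|go        |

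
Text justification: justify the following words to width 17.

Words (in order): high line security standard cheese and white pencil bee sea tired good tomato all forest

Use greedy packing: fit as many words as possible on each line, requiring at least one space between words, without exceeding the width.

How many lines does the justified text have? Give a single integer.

Answer: 6

Derivation:
Line 1: ['high', 'line'] (min_width=9, slack=8)
Line 2: ['security', 'standard'] (min_width=17, slack=0)
Line 3: ['cheese', 'and', 'white'] (min_width=16, slack=1)
Line 4: ['pencil', 'bee', 'sea'] (min_width=14, slack=3)
Line 5: ['tired', 'good', 'tomato'] (min_width=17, slack=0)
Line 6: ['all', 'forest'] (min_width=10, slack=7)
Total lines: 6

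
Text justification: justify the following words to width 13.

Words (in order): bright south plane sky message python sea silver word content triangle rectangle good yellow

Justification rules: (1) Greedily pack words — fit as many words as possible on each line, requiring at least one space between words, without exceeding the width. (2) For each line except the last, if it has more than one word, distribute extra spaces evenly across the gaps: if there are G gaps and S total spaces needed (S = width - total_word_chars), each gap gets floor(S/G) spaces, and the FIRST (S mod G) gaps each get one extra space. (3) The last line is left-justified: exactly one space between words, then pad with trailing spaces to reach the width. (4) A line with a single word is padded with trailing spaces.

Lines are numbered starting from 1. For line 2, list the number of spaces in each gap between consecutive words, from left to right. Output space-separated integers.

Line 1: ['bright', 'south'] (min_width=12, slack=1)
Line 2: ['plane', 'sky'] (min_width=9, slack=4)
Line 3: ['message'] (min_width=7, slack=6)
Line 4: ['python', 'sea'] (min_width=10, slack=3)
Line 5: ['silver', 'word'] (min_width=11, slack=2)
Line 6: ['content'] (min_width=7, slack=6)
Line 7: ['triangle'] (min_width=8, slack=5)
Line 8: ['rectangle'] (min_width=9, slack=4)
Line 9: ['good', 'yellow'] (min_width=11, slack=2)

Answer: 5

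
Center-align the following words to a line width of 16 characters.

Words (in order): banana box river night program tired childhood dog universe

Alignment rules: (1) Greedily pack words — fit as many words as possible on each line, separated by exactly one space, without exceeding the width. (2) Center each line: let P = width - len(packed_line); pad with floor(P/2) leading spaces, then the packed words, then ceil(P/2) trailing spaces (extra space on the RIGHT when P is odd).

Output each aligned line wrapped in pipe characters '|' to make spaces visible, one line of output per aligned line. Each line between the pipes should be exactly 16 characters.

Answer: |banana box river|
| night program  |
|tired childhood |
|  dog universe  |

Derivation:
Line 1: ['banana', 'box', 'river'] (min_width=16, slack=0)
Line 2: ['night', 'program'] (min_width=13, slack=3)
Line 3: ['tired', 'childhood'] (min_width=15, slack=1)
Line 4: ['dog', 'universe'] (min_width=12, slack=4)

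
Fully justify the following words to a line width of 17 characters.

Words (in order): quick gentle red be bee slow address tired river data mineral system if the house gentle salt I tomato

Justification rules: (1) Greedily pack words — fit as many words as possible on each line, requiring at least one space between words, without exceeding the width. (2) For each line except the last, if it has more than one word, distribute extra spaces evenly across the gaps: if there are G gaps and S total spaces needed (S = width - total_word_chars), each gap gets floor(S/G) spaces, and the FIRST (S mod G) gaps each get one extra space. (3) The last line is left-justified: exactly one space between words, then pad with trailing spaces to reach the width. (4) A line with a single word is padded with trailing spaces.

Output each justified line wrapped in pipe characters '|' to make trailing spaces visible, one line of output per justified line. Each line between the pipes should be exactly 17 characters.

Line 1: ['quick', 'gentle', 'red'] (min_width=16, slack=1)
Line 2: ['be', 'bee', 'slow'] (min_width=11, slack=6)
Line 3: ['address', 'tired'] (min_width=13, slack=4)
Line 4: ['river', 'data'] (min_width=10, slack=7)
Line 5: ['mineral', 'system', 'if'] (min_width=17, slack=0)
Line 6: ['the', 'house', 'gentle'] (min_width=16, slack=1)
Line 7: ['salt', 'I', 'tomato'] (min_width=13, slack=4)

Answer: |quick  gentle red|
|be    bee    slow|
|address     tired|
|river        data|
|mineral system if|
|the  house gentle|
|salt I tomato    |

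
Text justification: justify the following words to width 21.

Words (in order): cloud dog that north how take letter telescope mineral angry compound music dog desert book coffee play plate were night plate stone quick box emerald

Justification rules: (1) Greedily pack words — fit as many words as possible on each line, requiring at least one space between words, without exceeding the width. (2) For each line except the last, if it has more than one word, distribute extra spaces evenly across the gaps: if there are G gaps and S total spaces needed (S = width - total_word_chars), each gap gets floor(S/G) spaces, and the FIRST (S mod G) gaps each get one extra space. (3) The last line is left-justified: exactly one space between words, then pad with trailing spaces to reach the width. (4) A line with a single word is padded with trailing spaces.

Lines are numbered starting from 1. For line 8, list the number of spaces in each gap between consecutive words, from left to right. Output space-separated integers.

Answer: 4 4

Derivation:
Line 1: ['cloud', 'dog', 'that', 'north'] (min_width=20, slack=1)
Line 2: ['how', 'take', 'letter'] (min_width=15, slack=6)
Line 3: ['telescope', 'mineral'] (min_width=17, slack=4)
Line 4: ['angry', 'compound', 'music'] (min_width=20, slack=1)
Line 5: ['dog', 'desert', 'book'] (min_width=15, slack=6)
Line 6: ['coffee', 'play', 'plate'] (min_width=17, slack=4)
Line 7: ['were', 'night', 'plate'] (min_width=16, slack=5)
Line 8: ['stone', 'quick', 'box'] (min_width=15, slack=6)
Line 9: ['emerald'] (min_width=7, slack=14)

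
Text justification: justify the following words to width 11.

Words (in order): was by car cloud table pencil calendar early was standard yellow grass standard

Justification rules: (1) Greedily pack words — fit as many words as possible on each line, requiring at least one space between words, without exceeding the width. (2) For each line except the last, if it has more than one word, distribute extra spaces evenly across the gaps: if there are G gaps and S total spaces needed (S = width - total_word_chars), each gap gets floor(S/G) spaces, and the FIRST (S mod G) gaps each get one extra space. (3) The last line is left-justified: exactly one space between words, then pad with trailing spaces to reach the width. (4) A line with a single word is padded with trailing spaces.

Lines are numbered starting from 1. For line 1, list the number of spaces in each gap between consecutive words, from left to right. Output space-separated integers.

Line 1: ['was', 'by', 'car'] (min_width=10, slack=1)
Line 2: ['cloud', 'table'] (min_width=11, slack=0)
Line 3: ['pencil'] (min_width=6, slack=5)
Line 4: ['calendar'] (min_width=8, slack=3)
Line 5: ['early', 'was'] (min_width=9, slack=2)
Line 6: ['standard'] (min_width=8, slack=3)
Line 7: ['yellow'] (min_width=6, slack=5)
Line 8: ['grass'] (min_width=5, slack=6)
Line 9: ['standard'] (min_width=8, slack=3)

Answer: 2 1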